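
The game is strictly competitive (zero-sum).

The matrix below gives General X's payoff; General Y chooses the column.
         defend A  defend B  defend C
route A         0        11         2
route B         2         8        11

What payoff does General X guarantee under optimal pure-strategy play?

2

Row minima: 0, 2 → General X's maximin is 2.
Column maxima: 2, 11, 11 → General Y's minimax is 2.
They coincide at (route B, defend A), so the value is 2.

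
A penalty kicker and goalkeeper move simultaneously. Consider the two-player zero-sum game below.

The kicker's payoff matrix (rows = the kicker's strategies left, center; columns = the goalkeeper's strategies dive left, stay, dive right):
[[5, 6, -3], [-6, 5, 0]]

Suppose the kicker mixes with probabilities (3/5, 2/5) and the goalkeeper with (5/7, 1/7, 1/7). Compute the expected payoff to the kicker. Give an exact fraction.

34/35

Against (5/7, 1/7, 1/7), each row's expected payoff is left: 4; center: -25/7.
Taking the (3/5, 2/5)-weighted average: (3/5)·(4) + (2/5)·(-25/7) = 34/35.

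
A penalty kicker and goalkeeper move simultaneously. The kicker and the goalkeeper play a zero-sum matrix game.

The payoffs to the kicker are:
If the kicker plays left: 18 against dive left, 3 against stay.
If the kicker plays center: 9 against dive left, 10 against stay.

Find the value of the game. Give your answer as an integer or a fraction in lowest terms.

153/16

Row minima are 3 and 9, so the kicker's maximin is 9; column maxima are 18 and 10, so the goalkeeper's minimax is 10. These differ, so the equilibrium is in mixed strategies.
Let the kicker play left with probability p. The goalkeeper is indifferent when 18p + 9(1−p) = 3p + 10(1−p), giving p = 1/16.
Let the goalkeeper play dive left with probability q. The kicker is indifferent when 18q + 3(1−q) = 9q + 10(1−q), giving q = 7/16.
The value is 18·(7/16) + (3)·(9/16) = 153/16.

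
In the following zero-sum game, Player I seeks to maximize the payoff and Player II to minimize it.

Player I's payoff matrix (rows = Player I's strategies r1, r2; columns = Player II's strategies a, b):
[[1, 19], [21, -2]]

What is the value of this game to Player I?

Row minima are 1 and -2, so Player I's maximin is 1; column maxima are 21 and 19, so Player II's minimax is 19. These differ, so the equilibrium is in mixed strategies.
Let Player I play r1 with probability p. Player II is indifferent when p + 21(1−p) = 19p − 2(1−p), giving p = 23/41.
Let Player II play a with probability q. Player I is indifferent when q + 19(1−q) = 21q − 2(1−q), giving q = 21/41.
The value is 1·(21/41) + (19)·(20/41) = 401/41.

401/41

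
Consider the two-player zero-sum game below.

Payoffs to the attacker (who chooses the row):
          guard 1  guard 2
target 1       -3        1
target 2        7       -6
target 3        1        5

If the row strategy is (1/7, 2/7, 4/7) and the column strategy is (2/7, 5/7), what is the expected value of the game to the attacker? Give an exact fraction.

Against (2/7, 5/7), each row's expected payoff is target 1: -1/7; target 2: -16/7; target 3: 27/7.
Taking the (1/7, 2/7, 4/7)-weighted average: (1/7)·(-1/7) + (2/7)·(-16/7) + (4/7)·(27/7) = 75/49.

75/49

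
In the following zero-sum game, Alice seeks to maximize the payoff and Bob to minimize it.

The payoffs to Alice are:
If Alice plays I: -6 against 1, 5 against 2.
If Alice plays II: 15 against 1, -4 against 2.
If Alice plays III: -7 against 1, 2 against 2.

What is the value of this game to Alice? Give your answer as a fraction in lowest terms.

Row III is strictly dominated by row I, so Alice never plays it.
The remaining 2×2 game on (I, II) × (1, 2) has no saddle point. Let Alice play I with probability p; indifference gives −6p + 15(1−p) = 5p − 4(1−p), so p = 19/30.
Similarly Bob's optimal q on 1 is 3/10, and the value is -6·(3/10) + (5)·(7/10) = 17/10.

17/10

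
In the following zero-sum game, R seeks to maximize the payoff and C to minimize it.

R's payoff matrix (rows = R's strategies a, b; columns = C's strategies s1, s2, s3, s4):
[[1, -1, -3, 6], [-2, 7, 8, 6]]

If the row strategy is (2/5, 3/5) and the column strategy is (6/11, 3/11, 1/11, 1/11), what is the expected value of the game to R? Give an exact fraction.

Against (6/11, 3/11, 1/11, 1/11), each row's expected payoff is a: 6/11; b: 23/11.
Taking the (2/5, 3/5)-weighted average: (2/5)·(6/11) + (3/5)·(23/11) = 81/55.

81/55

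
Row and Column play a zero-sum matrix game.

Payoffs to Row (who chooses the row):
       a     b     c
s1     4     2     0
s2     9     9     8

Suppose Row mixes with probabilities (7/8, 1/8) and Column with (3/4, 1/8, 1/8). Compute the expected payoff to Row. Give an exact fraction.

Against (3/4, 1/8, 1/8), each row's expected payoff is s1: 13/4; s2: 71/8.
Taking the (7/8, 1/8)-weighted average: (7/8)·(13/4) + (1/8)·(71/8) = 253/64.

253/64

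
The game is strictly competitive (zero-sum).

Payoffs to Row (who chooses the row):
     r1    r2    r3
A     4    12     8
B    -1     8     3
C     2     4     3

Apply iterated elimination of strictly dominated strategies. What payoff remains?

4

Column r3 is strictly dominated by r1 for Column (4<8, -1<3, 2<3); eliminate r3.
Row C is strictly dominated by row A (4>2, 12>4); eliminate C.
Row B is strictly dominated by row A (4>-1, 12>8); eliminate B.
Column r2 is strictly dominated by r1 for Column (4<12); eliminate r2.
Only (A, r1) remains, with payoff 4.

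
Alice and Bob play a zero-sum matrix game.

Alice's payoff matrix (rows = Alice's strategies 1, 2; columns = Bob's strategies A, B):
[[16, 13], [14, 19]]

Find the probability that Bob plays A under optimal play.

Row minima are 13 and 14, so Alice's maximin is 14; column maxima are 16 and 19, so Bob's minimax is 16. These differ, so the equilibrium is in mixed strategies.
Let Bob play A with probability q. Alice is indifferent when 16q + 13(1−q) = 14q + 19(1−q), giving q = 3/4.

3/4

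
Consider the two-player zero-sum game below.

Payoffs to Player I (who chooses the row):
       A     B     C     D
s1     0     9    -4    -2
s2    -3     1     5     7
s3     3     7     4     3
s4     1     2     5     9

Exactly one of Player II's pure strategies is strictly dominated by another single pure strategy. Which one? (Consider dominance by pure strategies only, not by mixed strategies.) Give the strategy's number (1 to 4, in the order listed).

2

Player II prefers columns that give Player I less. Compare B with A: 0 < 9, -3 < 1, 3 < 7, 1 < 2.
So A strictly dominates B for Player II; B is strictly dominated.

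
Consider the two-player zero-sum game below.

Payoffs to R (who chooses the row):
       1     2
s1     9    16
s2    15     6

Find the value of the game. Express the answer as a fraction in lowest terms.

Row minima are 9 and 6, so R's maximin is 9; column maxima are 15 and 16, so C's minimax is 15. These differ, so the equilibrium is in mixed strategies.
Let R play s1 with probability p. C is indifferent when 9p + 15(1−p) = 16p + 6(1−p), giving p = 9/16.
Let C play 1 with probability q. R is indifferent when 9q + 16(1−q) = 15q + 6(1−q), giving q = 5/8.
The value is 9·(5/8) + (16)·(3/8) = 93/8.

93/8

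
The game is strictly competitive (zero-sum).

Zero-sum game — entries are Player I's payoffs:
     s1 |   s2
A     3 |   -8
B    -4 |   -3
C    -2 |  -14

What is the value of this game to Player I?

-41/12

Row C is strictly dominated by row A, so Player I never plays it.
The remaining 2×2 game on (A, B) × (s1, s2) has no saddle point. Let Player I play A with probability p; indifference gives 3p − 4(1−p) = −8p − 3(1−p), so p = 1/12.
Similarly Player II's optimal q on s1 is 5/12, and the value is 3·(5/12) + (-8)·(7/12) = -41/12.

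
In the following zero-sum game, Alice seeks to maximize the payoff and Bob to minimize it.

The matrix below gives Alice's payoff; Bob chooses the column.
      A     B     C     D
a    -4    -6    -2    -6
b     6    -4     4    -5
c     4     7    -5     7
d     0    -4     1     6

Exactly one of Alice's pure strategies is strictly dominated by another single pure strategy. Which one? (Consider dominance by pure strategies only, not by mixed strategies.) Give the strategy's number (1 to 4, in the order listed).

Compare a with b: 6 > -4, -4 > -6, 4 > -2, -5 > -6.
So b strictly dominates a for Alice; a is strictly dominated.

1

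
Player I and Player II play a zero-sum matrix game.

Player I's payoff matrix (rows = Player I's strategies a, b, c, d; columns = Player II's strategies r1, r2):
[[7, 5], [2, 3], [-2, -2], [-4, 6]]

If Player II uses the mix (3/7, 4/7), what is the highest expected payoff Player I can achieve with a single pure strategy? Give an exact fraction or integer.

a: (7)·(3/7) + (5)·(4/7) = 41/7.
b: (2)·(3/7) + (3)·(4/7) = 18/7.
c: (-2)·(3/7) + (-2)·(4/7) = -2.
d: (-4)·(3/7) + (6)·(4/7) = 12/7.
The best pure response is a with expected payoff 41/7.

41/7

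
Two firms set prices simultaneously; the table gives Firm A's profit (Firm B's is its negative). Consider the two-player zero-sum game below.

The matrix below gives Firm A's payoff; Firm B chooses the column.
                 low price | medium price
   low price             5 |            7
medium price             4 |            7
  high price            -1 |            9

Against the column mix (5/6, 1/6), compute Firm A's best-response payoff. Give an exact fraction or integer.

16/3

low price: (5)·(5/6) + (7)·(1/6) = 16/3.
medium price: (4)·(5/6) + (7)·(1/6) = 9/2.
high price: (-1)·(5/6) + (9)·(1/6) = 2/3.
The best pure response is low price with expected payoff 16/3.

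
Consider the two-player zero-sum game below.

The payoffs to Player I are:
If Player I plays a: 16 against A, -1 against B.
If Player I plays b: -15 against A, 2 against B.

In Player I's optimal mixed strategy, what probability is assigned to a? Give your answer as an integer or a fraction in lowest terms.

1/2

Row minima are -1 and -15, so Player I's maximin is -1; column maxima are 16 and 2, so Player II's minimax is 2. These differ, so the equilibrium is in mixed strategies.
Let Player I play a with probability p. Player II is indifferent when 16p − 15(1−p) = −p + 2(1−p), giving p = 1/2.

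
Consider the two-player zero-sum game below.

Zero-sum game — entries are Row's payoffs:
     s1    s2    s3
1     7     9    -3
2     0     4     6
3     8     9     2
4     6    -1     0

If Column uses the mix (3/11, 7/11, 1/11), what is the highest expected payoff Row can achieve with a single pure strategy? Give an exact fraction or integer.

89/11

1: (7)·(3/11) + (9)·(7/11) + (-3)·(1/11) = 81/11.
2: (0)·(3/11) + (4)·(7/11) + (6)·(1/11) = 34/11.
3: (8)·(3/11) + (9)·(7/11) + (2)·(1/11) = 89/11.
4: (6)·(3/11) + (-1)·(7/11) + (0)·(1/11) = 1.
The best pure response is 3 with expected payoff 89/11.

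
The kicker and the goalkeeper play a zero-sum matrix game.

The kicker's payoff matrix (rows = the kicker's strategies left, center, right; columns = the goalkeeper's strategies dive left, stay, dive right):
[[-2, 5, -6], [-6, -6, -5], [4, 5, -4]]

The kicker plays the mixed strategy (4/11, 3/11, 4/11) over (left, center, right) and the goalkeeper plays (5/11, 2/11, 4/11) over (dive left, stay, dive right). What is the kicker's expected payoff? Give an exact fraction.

Against (5/11, 2/11, 4/11), each row's expected payoff is left: -24/11; center: -62/11; right: 14/11.
Taking the (4/11, 3/11, 4/11)-weighted average: (4/11)·(-24/11) + (3/11)·(-62/11) + (4/11)·(14/11) = -226/121.

-226/121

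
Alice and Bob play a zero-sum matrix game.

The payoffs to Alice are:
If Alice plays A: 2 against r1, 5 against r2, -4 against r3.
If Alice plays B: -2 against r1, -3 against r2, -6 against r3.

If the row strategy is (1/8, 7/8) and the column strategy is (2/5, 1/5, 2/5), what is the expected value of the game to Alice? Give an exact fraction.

Against (2/5, 1/5, 2/5), each row's expected payoff is A: 1/5; B: -19/5.
Taking the (1/8, 7/8)-weighted average: (1/8)·(1/5) + (7/8)·(-19/5) = -33/10.

-33/10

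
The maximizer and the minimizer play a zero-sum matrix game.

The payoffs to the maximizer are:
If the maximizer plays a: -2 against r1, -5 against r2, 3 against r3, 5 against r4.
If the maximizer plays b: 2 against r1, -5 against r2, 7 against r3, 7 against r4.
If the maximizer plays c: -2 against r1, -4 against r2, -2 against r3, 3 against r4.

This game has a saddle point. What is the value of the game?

-4

Row minima: -5, -5, -4 → the maximizer's maximin is -4.
Column maxima: 2, -4, 7, 7 → the minimizer's minimax is -4.
They coincide at (c, r2), so the value is -4.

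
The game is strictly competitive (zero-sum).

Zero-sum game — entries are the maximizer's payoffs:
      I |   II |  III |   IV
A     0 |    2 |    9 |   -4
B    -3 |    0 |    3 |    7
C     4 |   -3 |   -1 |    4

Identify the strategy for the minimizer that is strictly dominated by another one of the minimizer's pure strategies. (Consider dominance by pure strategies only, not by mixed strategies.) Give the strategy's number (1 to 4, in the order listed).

3

The minimizer prefers columns that give the maximizer less. Compare III with II: 2 < 9, 0 < 3, -3 < -1.
So II strictly dominates III for the minimizer; III is strictly dominated.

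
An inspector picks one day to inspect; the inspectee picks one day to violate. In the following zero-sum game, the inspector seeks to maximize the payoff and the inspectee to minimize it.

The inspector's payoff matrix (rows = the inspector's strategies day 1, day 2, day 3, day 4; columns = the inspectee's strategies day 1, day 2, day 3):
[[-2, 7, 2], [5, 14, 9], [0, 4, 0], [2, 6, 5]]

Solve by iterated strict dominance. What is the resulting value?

5

Column day 2 is strictly dominated by day 1 for the inspectee (-2<7, 5<14, 0<4, 2<6); eliminate day 2.
Row day 1 is strictly dominated by row day 2 (5>-2, 9>2); eliminate day 1.
Row day 3 is strictly dominated by row day 2 (5>0, 9>0); eliminate day 3.
Row day 4 is strictly dominated by row day 2 (5>2, 9>5); eliminate day 4.
Column day 3 is strictly dominated by day 1 for the inspectee (5<9); eliminate day 3.
Only (day 2, day 1) remains, with payoff 5.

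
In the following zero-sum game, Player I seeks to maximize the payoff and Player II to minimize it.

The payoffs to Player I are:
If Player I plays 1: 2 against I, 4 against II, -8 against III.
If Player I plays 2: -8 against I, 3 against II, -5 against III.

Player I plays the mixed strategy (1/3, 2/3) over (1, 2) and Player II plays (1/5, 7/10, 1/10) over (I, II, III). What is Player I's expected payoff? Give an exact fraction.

4/5

Against (1/5, 7/10, 1/10), each row's expected payoff is 1: 12/5; 2: 0.
Taking the (1/3, 2/3)-weighted average: (1/3)·(12/5) + (2/3)·(0) = 4/5.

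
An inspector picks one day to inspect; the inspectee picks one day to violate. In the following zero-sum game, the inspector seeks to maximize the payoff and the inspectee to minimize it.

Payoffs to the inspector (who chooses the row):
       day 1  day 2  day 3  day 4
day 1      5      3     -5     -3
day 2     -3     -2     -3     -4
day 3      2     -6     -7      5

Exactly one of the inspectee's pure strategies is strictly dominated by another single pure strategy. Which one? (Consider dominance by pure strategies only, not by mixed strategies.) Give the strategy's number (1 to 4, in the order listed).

The inspectee prefers columns that give the inspector less. Compare day 2 with day 3: -5 < 3, -3 < -2, -7 < -6.
So day 3 strictly dominates day 2 for the inspectee; day 2 is strictly dominated.

2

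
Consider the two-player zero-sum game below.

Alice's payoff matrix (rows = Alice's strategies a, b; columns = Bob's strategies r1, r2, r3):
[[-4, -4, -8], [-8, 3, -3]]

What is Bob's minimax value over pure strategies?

-4

The worst case (largest entry) in each column is r1: -4, r2: 3, r3: -3.
The best (smallest) of these is -4.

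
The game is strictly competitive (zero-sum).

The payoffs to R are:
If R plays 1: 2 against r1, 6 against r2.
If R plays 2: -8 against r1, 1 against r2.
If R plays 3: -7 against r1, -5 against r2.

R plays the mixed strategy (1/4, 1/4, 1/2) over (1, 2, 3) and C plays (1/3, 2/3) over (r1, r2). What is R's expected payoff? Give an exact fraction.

Against (1/3, 2/3), each row's expected payoff is 1: 14/3; 2: -2; 3: -17/3.
Taking the (1/4, 1/4, 1/2)-weighted average: (1/4)·(14/3) + (1/4)·(-2) + (1/2)·(-17/3) = -13/6.

-13/6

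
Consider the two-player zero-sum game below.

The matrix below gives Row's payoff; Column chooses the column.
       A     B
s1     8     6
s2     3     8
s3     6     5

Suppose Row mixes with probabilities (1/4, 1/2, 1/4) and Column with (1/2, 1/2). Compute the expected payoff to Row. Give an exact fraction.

47/8

Against (1/2, 1/2), each row's expected payoff is s1: 7; s2: 11/2; s3: 11/2.
Taking the (1/4, 1/2, 1/4)-weighted average: (1/4)·(7) + (1/2)·(11/2) + (1/4)·(11/2) = 47/8.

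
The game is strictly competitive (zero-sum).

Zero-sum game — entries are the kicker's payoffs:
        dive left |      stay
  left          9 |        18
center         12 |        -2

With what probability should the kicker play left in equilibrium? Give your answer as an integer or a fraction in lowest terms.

Row minima are 9 and -2, so the kicker's maximin is 9; column maxima are 12 and 18, so the goalkeeper's minimax is 12. These differ, so the equilibrium is in mixed strategies.
Let the kicker play left with probability p. The goalkeeper is indifferent when 9p + 12(1−p) = 18p − 2(1−p), giving p = 14/23.

14/23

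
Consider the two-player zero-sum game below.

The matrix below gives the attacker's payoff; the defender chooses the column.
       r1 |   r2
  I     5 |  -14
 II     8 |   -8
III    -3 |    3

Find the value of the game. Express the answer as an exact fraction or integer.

Row I is strictly dominated by row II, so the attacker never plays it.
The remaining 2×2 game on (II, III) × (r1, r2) has no saddle point. Let the attacker play II with probability p; indifference gives 8p − 3(1−p) = −8p + 3(1−p), so p = 3/11.
Similarly the defender's optimal q on r1 is 1/2, and the value is 8·(1/2) + (-8)·(1/2) = 0.

0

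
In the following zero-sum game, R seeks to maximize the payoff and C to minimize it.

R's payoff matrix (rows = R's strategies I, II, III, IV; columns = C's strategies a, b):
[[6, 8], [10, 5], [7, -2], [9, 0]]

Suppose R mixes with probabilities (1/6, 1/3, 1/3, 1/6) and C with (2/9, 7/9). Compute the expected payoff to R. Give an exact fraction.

Against (2/9, 7/9), each row's expected payoff is I: 68/9; II: 55/9; III: 0; IV: 2.
Taking the (1/6, 1/3, 1/3, 1/6)-weighted average: (1/6)·(68/9) + (1/3)·(55/9) + (1/3)·(0) + (1/6)·(2) = 98/27.

98/27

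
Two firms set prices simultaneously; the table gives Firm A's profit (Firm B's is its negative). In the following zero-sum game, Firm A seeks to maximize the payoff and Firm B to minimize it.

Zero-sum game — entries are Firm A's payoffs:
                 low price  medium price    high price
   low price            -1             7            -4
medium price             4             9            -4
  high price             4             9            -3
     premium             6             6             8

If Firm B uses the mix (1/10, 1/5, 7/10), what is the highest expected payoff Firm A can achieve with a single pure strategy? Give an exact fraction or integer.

low price: (-1)·(1/10) + (7)·(1/5) + (-4)·(7/10) = -3/2.
medium price: (4)·(1/10) + (9)·(1/5) + (-4)·(7/10) = -3/5.
high price: (4)·(1/10) + (9)·(1/5) + (-3)·(7/10) = 1/10.
premium: (6)·(1/10) + (6)·(1/5) + (8)·(7/10) = 37/5.
The best pure response is premium with expected payoff 37/5.

37/5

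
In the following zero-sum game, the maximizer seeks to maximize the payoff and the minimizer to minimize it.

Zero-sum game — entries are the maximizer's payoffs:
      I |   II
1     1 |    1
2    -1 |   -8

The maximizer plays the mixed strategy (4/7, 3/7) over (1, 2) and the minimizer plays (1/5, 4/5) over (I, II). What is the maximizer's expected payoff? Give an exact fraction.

Against (1/5, 4/5), each row's expected payoff is 1: 1; 2: -33/5.
Taking the (4/7, 3/7)-weighted average: (4/7)·(1) + (3/7)·(-33/5) = -79/35.

-79/35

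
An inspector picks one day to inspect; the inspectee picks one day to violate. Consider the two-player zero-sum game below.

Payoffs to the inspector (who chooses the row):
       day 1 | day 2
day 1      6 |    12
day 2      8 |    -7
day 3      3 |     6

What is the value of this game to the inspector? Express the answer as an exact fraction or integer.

46/7

Row day 3 is strictly dominated by row day 1, so the inspector never plays it.
The remaining 2×2 game on (day 1, day 2) × (day 1, day 2) has no saddle point. Let the inspector play day 1 with probability p; indifference gives 6p + 8(1−p) = 12p − 7(1−p), so p = 5/7.
Similarly the inspectee's optimal q on day 1 is 19/21, and the value is 6·(19/21) + (12)·(2/21) = 46/7.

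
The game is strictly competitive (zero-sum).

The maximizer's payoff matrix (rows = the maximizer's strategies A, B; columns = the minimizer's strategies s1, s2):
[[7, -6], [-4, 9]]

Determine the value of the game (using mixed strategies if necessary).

3/2

Row minima are -6 and -4, so the maximizer's maximin is -4; column maxima are 7 and 9, so the minimizer's minimax is 7. These differ, so the equilibrium is in mixed strategies.
Let the maximizer play A with probability p. The minimizer is indifferent when 7p − 4(1−p) = −6p + 9(1−p), giving p = 1/2.
Let the minimizer play s1 with probability q. The maximizer is indifferent when 7q − 6(1−q) = −4q + 9(1−q), giving q = 15/26.
The value is 7·(15/26) + (-6)·(11/26) = 3/2.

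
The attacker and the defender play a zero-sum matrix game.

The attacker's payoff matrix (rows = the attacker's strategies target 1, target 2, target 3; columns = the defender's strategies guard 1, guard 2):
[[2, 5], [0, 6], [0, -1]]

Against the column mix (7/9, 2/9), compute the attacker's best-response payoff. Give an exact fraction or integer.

target 1: (2)·(7/9) + (5)·(2/9) = 8/3.
target 2: (0)·(7/9) + (6)·(2/9) = 4/3.
target 3: (0)·(7/9) + (-1)·(2/9) = -2/9.
The best pure response is target 1 with expected payoff 8/3.

8/3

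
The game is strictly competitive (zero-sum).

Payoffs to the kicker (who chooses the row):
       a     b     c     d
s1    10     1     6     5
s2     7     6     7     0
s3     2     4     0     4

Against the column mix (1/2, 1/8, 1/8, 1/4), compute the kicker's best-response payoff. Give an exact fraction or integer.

57/8

s1: (10)·(1/2) + (1)·(1/8) + (6)·(1/8) + (5)·(1/4) = 57/8.
s2: (7)·(1/2) + (6)·(1/8) + (7)·(1/8) + (0)·(1/4) = 41/8.
s3: (2)·(1/2) + (4)·(1/8) + (0)·(1/8) + (4)·(1/4) = 5/2.
The best pure response is s1 with expected payoff 57/8.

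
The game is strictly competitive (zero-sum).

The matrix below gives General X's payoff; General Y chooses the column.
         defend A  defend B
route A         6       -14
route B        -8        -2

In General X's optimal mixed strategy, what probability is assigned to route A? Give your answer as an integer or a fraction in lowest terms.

Row minima are -14 and -8, so General X's maximin is -8; column maxima are 6 and -2, so General Y's minimax is -2. These differ, so the equilibrium is in mixed strategies.
Let General X play route A with probability p. General Y is indifferent when 6p − 8(1−p) = −14p − 2(1−p), giving p = 3/13.

3/13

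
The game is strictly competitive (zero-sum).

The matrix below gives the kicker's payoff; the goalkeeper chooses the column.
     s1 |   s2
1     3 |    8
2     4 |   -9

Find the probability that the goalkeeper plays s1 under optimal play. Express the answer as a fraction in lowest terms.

Row minima are 3 and -9, so the kicker's maximin is 3; column maxima are 4 and 8, so the goalkeeper's minimax is 4. These differ, so the equilibrium is in mixed strategies.
Let the goalkeeper play s1 with probability q. The kicker is indifferent when 3q + 8(1−q) = 4q − 9(1−q), giving q = 17/18.

17/18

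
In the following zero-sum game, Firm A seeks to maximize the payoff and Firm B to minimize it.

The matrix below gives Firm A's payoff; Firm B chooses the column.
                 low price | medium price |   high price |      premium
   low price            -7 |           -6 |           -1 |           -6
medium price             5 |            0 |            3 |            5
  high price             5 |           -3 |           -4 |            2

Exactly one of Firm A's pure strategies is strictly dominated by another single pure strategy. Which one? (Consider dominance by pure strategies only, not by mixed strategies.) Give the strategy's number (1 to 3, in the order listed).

Compare low price with medium price: 5 > -7, 0 > -6, 3 > -1, 5 > -6.
So medium price strictly dominates low price for Firm A; low price is strictly dominated.

1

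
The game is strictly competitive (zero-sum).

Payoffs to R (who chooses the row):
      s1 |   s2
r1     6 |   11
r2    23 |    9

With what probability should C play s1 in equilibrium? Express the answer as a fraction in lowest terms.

2/19

Row minima are 6 and 9, so R's maximin is 9; column maxima are 23 and 11, so C's minimax is 11. These differ, so the equilibrium is in mixed strategies.
Let C play s1 with probability q. R is indifferent when 6q + 11(1−q) = 23q + 9(1−q), giving q = 2/19.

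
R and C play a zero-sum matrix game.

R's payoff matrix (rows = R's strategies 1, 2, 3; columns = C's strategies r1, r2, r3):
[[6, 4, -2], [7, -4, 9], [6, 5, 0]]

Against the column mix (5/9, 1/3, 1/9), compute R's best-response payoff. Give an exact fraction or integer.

5

1: (6)·(5/9) + (4)·(1/3) + (-2)·(1/9) = 40/9.
2: (7)·(5/9) + (-4)·(1/3) + (9)·(1/9) = 32/9.
3: (6)·(5/9) + (5)·(1/3) + (0)·(1/9) = 5.
The best pure response is 3 with expected payoff 5.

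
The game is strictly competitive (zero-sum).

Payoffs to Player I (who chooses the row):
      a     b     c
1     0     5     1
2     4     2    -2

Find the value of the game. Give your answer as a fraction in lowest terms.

4/7

Column b is strictly dominated by c for Player II (it gives Player I more in every row).
The remaining 2×2 game on (1, 2) × (a, c) has no saddle point. Let Player I play 1 with probability p; indifference gives 4(1−p) = p − 2(1−p), so p = 6/7.
Similarly Player II's optimal q on a is 3/7, and the value is 0·(3/7) + (1)·(4/7) = 4/7.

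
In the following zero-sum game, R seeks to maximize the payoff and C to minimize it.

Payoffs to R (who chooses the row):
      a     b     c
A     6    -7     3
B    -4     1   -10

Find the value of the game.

Column a is strictly dominated by c for C (it gives R more in every row).
The remaining 2×2 game on (A, B) × (b, c) has no saddle point. Let R play A with probability p; indifference gives −7p + (1−p) = 3p − 10(1−p), so p = 11/21.
Similarly C's optimal q on b is 13/21, and the value is -7·(13/21) + (3)·(8/21) = -67/21.

-67/21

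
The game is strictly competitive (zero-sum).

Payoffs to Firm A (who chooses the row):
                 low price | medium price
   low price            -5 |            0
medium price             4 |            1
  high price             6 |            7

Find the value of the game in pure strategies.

6

Row minima: -5, 1, 6 → Firm A's maximin is 6.
Column maxima: 6, 7 → Firm B's minimax is 6.
They coincide at (high price, low price), so the value is 6.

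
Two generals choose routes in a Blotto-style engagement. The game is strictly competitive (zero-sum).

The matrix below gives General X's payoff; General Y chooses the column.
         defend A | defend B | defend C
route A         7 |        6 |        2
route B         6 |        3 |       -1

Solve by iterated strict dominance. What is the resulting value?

2

Column defend B is strictly dominated by defend C for General Y (2<6, -1<3); eliminate defend B.
Column defend A is strictly dominated by defend C for General Y (2<7, -1<6); eliminate defend A.
Row route B is strictly dominated by row route A (2>-1); eliminate route B.
Only (route A, defend C) remains, with payoff 2.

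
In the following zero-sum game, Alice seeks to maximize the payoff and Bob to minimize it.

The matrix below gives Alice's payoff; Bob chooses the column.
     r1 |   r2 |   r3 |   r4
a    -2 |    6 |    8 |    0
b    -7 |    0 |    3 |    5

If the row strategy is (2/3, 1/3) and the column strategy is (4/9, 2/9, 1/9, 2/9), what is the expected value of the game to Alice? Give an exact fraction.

1/3

Against (4/9, 2/9, 1/9, 2/9), each row's expected payoff is a: 4/3; b: -5/3.
Taking the (2/3, 1/3)-weighted average: (2/3)·(4/3) + (1/3)·(-5/3) = 1/3.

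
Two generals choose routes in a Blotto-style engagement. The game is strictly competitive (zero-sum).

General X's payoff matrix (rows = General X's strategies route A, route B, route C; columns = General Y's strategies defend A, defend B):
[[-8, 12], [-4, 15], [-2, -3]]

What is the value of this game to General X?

-21/10

Row route A is strictly dominated by row route B, so General X never plays it.
The remaining 2×2 game on (route B, route C) × (defend A, defend B) has no saddle point. Let General X play route B with probability p; indifference gives −4p − 2(1−p) = 15p − 3(1−p), so p = 1/20.
Similarly General Y's optimal q on defend A is 9/10, and the value is -4·(9/10) + (15)·(1/10) = -21/10.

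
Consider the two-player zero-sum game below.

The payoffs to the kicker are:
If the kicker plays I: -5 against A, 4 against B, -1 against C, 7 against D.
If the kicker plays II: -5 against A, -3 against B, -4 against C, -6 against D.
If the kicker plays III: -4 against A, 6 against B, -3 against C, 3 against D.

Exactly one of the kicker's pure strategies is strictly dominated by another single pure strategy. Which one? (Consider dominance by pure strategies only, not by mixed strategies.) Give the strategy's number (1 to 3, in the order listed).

Compare II with III: -4 > -5, 6 > -3, -3 > -4, 3 > -6.
So III strictly dominates II for the kicker; II is strictly dominated.

2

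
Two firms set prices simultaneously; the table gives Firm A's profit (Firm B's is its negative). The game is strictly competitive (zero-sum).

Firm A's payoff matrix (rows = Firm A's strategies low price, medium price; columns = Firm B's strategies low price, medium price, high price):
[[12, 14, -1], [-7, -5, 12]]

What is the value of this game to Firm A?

137/32

Column medium price is strictly dominated by low price for Firm B (it gives Firm A more in every row).
The remaining 2×2 game on (low price, medium price) × (low price, high price) has no saddle point. Let Firm A play low price with probability p; indifference gives 12p − 7(1−p) = −p + 12(1−p), so p = 19/32.
Similarly Firm B's optimal q on low price is 13/32, and the value is 12·(13/32) + (-1)·(19/32) = 137/32.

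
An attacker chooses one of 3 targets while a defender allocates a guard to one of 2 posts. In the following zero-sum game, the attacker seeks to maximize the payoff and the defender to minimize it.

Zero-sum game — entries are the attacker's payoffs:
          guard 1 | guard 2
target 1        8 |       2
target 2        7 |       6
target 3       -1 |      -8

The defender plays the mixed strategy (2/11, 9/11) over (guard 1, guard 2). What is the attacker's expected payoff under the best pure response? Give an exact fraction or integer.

target 1: (8)·(2/11) + (2)·(9/11) = 34/11.
target 2: (7)·(2/11) + (6)·(9/11) = 68/11.
target 3: (-1)·(2/11) + (-8)·(9/11) = -74/11.
The best pure response is target 2 with expected payoff 68/11.

68/11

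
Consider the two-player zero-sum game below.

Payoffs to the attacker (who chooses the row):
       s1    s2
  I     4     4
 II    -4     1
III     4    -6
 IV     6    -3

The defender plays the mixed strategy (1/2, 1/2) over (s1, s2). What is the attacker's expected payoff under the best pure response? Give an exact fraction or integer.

I: (4)·(1/2) + (4)·(1/2) = 4.
II: (-4)·(1/2) + (1)·(1/2) = -3/2.
III: (4)·(1/2) + (-6)·(1/2) = -1.
IV: (6)·(1/2) + (-3)·(1/2) = 3/2.
The best pure response is I with expected payoff 4.

4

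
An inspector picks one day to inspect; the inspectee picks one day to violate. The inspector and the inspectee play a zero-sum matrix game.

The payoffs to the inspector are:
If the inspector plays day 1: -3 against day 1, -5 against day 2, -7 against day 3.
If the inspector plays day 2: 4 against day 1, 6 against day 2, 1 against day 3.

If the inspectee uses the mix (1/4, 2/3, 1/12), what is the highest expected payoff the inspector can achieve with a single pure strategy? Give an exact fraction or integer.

day 1: (-3)·(1/4) + (-5)·(2/3) + (-7)·(1/12) = -14/3.
day 2: (4)·(1/4) + (6)·(2/3) + (1)·(1/12) = 61/12.
The best pure response is day 2 with expected payoff 61/12.

61/12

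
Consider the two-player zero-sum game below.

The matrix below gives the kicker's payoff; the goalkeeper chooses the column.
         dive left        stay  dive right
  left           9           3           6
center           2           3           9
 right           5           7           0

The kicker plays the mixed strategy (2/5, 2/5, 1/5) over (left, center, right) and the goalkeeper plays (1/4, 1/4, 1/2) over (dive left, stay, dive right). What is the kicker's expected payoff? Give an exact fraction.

53/10

Against (1/4, 1/4, 1/2), each row's expected payoff is left: 6; center: 23/4; right: 3.
Taking the (2/5, 2/5, 1/5)-weighted average: (2/5)·(6) + (2/5)·(23/4) + (1/5)·(3) = 53/10.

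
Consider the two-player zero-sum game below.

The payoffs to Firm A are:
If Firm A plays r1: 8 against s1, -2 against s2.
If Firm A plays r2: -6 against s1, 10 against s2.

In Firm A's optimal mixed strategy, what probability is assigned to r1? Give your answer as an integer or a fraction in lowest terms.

Row minima are -2 and -6, so Firm A's maximin is -2; column maxima are 8 and 10, so Firm B's minimax is 8. These differ, so the equilibrium is in mixed strategies.
Let Firm A play r1 with probability p. Firm B is indifferent when 8p − 6(1−p) = −2p + 10(1−p), giving p = 8/13.

8/13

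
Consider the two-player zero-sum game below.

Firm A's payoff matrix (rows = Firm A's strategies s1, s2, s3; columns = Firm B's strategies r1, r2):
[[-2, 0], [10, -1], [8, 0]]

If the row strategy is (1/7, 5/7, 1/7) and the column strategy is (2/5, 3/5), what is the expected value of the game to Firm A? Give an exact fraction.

Against (2/5, 3/5), each row's expected payoff is s1: -4/5; s2: 17/5; s3: 16/5.
Taking the (1/7, 5/7, 1/7)-weighted average: (1/7)·(-4/5) + (5/7)·(17/5) + (1/7)·(16/5) = 97/35.

97/35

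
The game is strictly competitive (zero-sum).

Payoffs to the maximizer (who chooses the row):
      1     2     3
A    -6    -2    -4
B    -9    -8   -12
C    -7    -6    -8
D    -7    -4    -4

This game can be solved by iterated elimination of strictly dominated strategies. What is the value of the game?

Column 2 is strictly dominated by 1 for the minimizer (-6<-2, -9<-8, -7<-6, -7<-4); eliminate 2.
Row B is strictly dominated by row A (-6>-9, -4>-12); eliminate B.
Row C is strictly dominated by row A (-6>-7, -4>-8); eliminate C.
Column 3 is strictly dominated by 1 for the minimizer (-6<-4, -7<-4); eliminate 3.
Row D is strictly dominated by row A (-6>-7); eliminate D.
Only (A, 1) remains, with payoff -6.

-6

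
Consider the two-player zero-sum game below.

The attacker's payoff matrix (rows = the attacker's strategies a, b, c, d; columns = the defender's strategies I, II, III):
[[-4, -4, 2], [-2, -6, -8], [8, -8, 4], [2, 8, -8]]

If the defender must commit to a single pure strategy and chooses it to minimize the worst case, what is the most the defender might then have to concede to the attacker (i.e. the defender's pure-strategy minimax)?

The worst case (largest entry) in each column is I: 8, II: 8, III: 4.
The best (smallest) of these is 4.

4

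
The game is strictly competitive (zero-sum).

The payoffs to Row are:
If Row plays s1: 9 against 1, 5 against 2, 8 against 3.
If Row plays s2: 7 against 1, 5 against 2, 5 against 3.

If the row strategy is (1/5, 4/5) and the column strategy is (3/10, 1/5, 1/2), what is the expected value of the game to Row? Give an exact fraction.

Against (3/10, 1/5, 1/2), each row's expected payoff is s1: 77/10; s2: 28/5.
Taking the (1/5, 4/5)-weighted average: (1/5)·(77/10) + (4/5)·(28/5) = 301/50.

301/50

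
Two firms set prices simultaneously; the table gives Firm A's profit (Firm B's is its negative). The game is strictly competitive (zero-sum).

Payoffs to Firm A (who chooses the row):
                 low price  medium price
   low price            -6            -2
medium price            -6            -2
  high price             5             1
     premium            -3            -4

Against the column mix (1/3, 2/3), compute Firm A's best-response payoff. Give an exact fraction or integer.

low price: (-6)·(1/3) + (-2)·(2/3) = -10/3.
medium price: (-6)·(1/3) + (-2)·(2/3) = -10/3.
high price: (5)·(1/3) + (1)·(2/3) = 7/3.
premium: (-3)·(1/3) + (-4)·(2/3) = -11/3.
The best pure response is high price with expected payoff 7/3.

7/3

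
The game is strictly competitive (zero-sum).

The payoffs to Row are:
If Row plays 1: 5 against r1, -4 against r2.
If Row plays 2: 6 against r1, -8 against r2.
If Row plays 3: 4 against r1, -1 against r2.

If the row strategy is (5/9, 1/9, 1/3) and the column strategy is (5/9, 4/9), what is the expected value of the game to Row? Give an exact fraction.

91/81

Against (5/9, 4/9), each row's expected payoff is 1: 1; 2: -2/9; 3: 16/9.
Taking the (5/9, 1/9, 1/3)-weighted average: (5/9)·(1) + (1/9)·(-2/9) + (1/3)·(16/9) = 91/81.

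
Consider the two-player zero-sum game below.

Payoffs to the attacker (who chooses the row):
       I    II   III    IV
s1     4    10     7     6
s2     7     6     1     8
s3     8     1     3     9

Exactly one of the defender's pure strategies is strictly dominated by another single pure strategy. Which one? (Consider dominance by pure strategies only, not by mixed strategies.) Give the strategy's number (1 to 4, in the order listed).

The defender prefers columns that give the attacker less. Compare IV with I: 4 < 6, 7 < 8, 8 < 9.
So I strictly dominates IV for the defender; IV is strictly dominated.

4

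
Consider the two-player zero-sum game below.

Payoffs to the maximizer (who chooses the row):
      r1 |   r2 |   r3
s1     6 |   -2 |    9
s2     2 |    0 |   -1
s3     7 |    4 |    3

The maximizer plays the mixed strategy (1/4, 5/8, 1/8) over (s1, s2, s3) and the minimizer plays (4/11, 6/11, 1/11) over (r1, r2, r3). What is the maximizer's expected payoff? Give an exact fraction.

Against (4/11, 6/11, 1/11), each row's expected payoff is s1: 21/11; s2: 7/11; s3: 5.
Taking the (1/4, 5/8, 1/8)-weighted average: (1/4)·(21/11) + (5/8)·(7/11) + (1/8)·(5) = 3/2.

3/2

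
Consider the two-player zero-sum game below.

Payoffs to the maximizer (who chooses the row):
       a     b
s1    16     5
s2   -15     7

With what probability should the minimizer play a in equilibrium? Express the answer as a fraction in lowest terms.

Row minima are 5 and -15, so the maximizer's maximin is 5; column maxima are 16 and 7, so the minimizer's minimax is 7. These differ, so the equilibrium is in mixed strategies.
Let the minimizer play a with probability q. The maximizer is indifferent when 16q + 5(1−q) = −15q + 7(1−q), giving q = 2/33.

2/33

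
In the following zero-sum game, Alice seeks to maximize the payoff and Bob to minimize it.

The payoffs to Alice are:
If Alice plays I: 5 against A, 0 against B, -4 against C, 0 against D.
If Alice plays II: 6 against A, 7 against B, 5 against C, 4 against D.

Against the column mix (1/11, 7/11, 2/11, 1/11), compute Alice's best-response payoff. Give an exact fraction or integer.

I: (5)·(1/11) + (0)·(7/11) + (-4)·(2/11) + (0)·(1/11) = -3/11.
II: (6)·(1/11) + (7)·(7/11) + (5)·(2/11) + (4)·(1/11) = 69/11.
The best pure response is II with expected payoff 69/11.

69/11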